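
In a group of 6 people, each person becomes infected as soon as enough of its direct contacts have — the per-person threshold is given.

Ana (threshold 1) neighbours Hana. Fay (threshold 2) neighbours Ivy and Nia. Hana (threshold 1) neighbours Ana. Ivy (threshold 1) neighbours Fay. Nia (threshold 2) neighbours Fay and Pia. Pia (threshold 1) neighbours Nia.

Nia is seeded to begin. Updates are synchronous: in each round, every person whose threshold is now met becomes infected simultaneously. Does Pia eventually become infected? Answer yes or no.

yes

Round 1 — Nia becomes infected (initial).
Round 2 — checking thresholds:
  Fay: 1 of 2 neighbours < 2, holds.
  Pia: 1 of 1 neighbours ≥ 1, becomes infected.
Round 3 — no new infections; cascade stops.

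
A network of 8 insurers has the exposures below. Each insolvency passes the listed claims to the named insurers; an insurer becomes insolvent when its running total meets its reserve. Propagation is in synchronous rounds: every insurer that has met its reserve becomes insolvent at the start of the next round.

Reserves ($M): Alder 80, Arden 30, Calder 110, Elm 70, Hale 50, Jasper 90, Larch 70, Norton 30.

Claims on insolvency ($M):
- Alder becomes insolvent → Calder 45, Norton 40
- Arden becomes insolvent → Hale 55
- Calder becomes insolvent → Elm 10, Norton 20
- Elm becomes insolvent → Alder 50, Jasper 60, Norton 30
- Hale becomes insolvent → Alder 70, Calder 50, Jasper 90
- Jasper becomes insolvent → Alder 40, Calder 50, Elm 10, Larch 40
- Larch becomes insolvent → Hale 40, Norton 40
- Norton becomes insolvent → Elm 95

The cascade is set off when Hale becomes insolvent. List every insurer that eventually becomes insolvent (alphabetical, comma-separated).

Round 1 — Hale becomes insolvent (initial).
  Alder: +70 → 70 < 80
  Calder: +50 → 50 < 110
  Jasper: +90 → 90 ≥ 90
Round 2 — Jasper becomes insolvent.
  Alder: +40 → 110 ≥ 80
  Calder: +50 → 100 < 110
  Elm: +10 → 10 < 70
  Larch: +40 → 40 < 70
Round 3 — Alder becomes insolvent.
  Calder: +45 → 145 ≥ 110
  Norton: +40 → 40 ≥ 30
Round 4 — Calder, Norton become insolvent.
  Elm: +10+95 → 115 ≥ 70
Round 5 — Elm becomes insolvent.
No further insolvencies.

Alder, Calder, Elm, Hale, Jasper, Norton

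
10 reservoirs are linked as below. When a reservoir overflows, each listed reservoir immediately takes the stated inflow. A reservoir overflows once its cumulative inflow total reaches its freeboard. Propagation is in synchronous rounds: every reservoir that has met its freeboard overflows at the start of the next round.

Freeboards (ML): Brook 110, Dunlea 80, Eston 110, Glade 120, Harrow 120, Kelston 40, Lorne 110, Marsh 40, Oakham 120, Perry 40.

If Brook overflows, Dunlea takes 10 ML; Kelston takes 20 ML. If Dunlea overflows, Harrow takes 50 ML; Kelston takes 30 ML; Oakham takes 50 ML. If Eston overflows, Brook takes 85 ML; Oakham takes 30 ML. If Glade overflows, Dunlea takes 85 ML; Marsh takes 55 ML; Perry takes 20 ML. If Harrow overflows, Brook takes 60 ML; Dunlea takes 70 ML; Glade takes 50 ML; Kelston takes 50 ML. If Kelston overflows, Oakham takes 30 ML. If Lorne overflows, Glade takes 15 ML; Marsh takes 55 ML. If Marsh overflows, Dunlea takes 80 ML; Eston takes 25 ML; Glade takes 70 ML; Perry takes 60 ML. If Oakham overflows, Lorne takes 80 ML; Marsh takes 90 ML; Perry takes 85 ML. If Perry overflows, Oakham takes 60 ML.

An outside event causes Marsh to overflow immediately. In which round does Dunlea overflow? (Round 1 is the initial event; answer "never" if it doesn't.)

2

Round 1 — Marsh overflows (initial).
  Dunlea: +80 → 80 ≥ 80
  Eston: +25 → 25 < 110
  Glade: +70 → 70 < 120
  Perry: +60 → 60 ≥ 40
Round 2 — Dunlea, Perry overflow.
  Harrow: +50 → 50 < 120
  Kelston: +30 → 30 < 40
  Oakham: +50+60 → 110 < 120
No further overflows.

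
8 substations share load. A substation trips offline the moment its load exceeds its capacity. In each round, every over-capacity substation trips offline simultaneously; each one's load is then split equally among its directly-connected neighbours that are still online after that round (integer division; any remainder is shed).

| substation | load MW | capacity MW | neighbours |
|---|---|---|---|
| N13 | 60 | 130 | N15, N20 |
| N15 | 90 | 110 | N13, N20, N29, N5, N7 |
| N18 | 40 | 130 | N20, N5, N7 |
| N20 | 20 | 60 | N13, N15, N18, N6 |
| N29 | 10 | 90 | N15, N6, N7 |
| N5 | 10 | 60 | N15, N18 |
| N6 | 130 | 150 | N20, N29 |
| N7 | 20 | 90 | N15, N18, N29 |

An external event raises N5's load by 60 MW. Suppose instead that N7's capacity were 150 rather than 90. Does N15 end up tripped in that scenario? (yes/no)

yes

With N7's capacity at 150:
Round 1 — N5 at 70 > 60. N5 trips offline.
  N5 sheds 70 MW to N15, N18: 35 each.
    N15: 90+35 = 125 > 110
    N18: 40+35 = 75 ≤ 130
Round 2 — N15 trips offline.
  N15 sheds 125 MW to N13, N20, N29, N7: 31 each (1 lost).
    N13: 60+31 = 91 ≤ 130
    N20: 20+31 = 51 ≤ 60
    N29: 10+31 = 41 ≤ 90
    N7: 20+31 = 51 ≤ 150
No further trips.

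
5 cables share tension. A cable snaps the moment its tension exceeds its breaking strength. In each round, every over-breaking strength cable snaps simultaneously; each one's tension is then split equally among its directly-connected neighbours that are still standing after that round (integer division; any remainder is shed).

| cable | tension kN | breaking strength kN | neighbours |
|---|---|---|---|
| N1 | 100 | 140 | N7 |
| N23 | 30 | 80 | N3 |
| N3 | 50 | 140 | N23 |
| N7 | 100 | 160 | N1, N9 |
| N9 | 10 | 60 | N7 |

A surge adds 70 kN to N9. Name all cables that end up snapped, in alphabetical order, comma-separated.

Round 1 — N9 at 80 > 60. N9 snaps.
  N9 sheds 80 kN to N7: 80 each.
    N7: 100+80 = 180 > 160
Round 2 — N7 snaps.
  N7 sheds 180 kN to N1: 180 each.
    N1: 100+180 = 280 > 140
Round 3 — N1 snaps.
  N1 sheds 280 kN: no online neighbours, lost.
No further breaks.

N1, N7, N9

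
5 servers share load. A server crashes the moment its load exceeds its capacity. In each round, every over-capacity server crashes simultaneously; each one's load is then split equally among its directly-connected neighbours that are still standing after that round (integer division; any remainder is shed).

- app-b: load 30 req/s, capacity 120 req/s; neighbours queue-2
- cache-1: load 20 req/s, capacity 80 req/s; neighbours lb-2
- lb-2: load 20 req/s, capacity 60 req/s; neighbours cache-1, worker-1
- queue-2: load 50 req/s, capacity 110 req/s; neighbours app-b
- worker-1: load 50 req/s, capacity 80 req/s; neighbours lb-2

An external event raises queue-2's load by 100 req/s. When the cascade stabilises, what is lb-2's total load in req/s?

20

Round 1 — queue-2 at 150 > 110. queue-2 crashes.
  queue-2 sheds 150 req/s to app-b: 150 each.
    app-b: 30+150 = 180 > 120
Round 2 — app-b crashes.
  app-b sheds 180 req/s: no online neighbours, lost.
No further crashes.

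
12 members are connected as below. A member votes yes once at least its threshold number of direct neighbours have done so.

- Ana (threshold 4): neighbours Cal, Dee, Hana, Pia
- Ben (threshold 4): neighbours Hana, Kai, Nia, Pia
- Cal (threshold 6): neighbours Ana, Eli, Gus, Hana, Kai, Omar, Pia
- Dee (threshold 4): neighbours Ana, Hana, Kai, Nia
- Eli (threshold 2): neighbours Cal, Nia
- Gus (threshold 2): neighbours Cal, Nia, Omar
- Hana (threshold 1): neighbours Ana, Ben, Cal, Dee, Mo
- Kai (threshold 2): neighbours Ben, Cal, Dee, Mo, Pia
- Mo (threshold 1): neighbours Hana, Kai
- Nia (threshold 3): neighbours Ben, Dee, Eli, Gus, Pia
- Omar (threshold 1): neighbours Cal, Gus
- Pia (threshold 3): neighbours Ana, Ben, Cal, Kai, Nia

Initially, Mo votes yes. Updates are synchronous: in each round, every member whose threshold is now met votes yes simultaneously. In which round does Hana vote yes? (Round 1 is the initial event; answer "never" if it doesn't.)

Round 1 — Mo votes yes (initial).
Round 2 — checking thresholds:
  Hana: 1 of 5 neighbours ≥ 1, votes yes.
  Kai: 1 of 5 neighbours < 2, below threshold.
Round 3 — no new yes votes; cascade stops.

2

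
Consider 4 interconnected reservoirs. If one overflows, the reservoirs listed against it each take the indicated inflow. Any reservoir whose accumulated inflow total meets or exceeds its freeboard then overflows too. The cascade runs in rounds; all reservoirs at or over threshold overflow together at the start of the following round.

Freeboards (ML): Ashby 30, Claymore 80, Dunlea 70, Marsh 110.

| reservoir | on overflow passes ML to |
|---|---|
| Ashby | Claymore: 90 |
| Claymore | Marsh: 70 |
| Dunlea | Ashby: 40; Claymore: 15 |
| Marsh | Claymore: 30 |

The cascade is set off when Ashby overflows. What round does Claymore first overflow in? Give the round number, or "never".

Round 1 — Ashby overflows (initial).
  Claymore: +90 → 90 ≥ 80
Round 2 — Claymore overflows.
  Marsh: +70 → 70 < 110
No further overflows.

2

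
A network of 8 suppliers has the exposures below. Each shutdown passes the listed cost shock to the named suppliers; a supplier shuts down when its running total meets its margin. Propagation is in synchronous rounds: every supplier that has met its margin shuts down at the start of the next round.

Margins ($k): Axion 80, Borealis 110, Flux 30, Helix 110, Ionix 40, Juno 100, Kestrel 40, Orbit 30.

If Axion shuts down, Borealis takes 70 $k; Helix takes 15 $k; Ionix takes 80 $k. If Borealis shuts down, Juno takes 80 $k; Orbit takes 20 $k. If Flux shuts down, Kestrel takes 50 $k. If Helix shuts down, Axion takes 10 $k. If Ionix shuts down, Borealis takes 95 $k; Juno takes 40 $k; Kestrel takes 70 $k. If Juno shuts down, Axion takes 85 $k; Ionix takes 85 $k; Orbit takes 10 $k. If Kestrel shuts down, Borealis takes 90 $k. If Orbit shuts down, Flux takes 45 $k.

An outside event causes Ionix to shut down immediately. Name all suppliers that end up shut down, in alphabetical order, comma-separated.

Axion, Borealis, Flux, Ionix, Juno, Kestrel, Orbit

Round 1 — Ionix shuts down (initial).
  Borealis: +95 → 95 < 110
  Juno: +40 → 40 < 100
  Kestrel: +70 → 70 ≥ 40
Round 2 — Kestrel shuts down.
  Borealis: +90 → 185 ≥ 110
Round 3 — Borealis shuts down.
  Juno: +80 → 120 ≥ 100
  Orbit: +20 → 20 < 30
Round 4 — Juno shuts down.
  Axion: +85 → 85 ≥ 80
  Orbit: +10 → 30 ≥ 30
Round 5 — Axion, Orbit shut down.
  Flux: +45 → 45 ≥ 30
  Helix: +15 → 15 < 110
Round 6 — Flux shuts down.
No further shutdowns.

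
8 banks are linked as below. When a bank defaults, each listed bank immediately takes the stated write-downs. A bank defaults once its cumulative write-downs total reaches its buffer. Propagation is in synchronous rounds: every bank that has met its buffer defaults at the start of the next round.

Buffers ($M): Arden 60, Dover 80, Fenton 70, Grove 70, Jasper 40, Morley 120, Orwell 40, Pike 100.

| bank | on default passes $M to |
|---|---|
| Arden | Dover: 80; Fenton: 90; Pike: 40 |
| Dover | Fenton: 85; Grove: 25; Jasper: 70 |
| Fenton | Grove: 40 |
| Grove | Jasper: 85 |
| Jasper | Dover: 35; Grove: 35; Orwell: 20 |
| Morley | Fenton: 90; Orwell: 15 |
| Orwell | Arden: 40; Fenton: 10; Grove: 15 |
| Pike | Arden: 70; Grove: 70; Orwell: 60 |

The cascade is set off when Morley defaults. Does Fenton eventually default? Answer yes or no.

yes

Round 1 — Morley defaults (initial).
  Fenton: +90 → 90 ≥ 70
  Orwell: +15 → 15 < 40
Round 2 — Fenton defaults.
  Grove: +40 → 40 < 70
No further defaults.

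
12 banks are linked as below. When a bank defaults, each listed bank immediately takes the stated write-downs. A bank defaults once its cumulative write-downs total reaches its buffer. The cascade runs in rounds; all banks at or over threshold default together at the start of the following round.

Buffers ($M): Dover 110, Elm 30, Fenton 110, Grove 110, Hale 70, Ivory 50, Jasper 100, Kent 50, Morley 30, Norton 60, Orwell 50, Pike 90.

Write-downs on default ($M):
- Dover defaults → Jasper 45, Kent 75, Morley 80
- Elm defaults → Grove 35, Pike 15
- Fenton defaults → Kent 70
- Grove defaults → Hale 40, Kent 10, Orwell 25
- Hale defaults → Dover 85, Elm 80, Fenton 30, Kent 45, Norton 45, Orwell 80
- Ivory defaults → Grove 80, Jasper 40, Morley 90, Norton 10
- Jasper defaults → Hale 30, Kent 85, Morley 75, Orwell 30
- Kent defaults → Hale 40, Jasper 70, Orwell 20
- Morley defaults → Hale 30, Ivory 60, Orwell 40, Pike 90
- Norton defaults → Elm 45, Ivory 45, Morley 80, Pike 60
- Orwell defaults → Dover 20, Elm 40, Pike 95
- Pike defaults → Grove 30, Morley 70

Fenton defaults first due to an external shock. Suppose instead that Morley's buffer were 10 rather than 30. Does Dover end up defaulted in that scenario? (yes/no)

no

With Morley's buffer at 10:
Round 1 — Fenton defaults (initial).
  Kent: +70 → 70 ≥ 50
Round 2 — Kent defaults.
  Hale: +40 → 40 < 70
  Jasper: +70 → 70 < 100
  Orwell: +20 → 20 < 50
No further defaults.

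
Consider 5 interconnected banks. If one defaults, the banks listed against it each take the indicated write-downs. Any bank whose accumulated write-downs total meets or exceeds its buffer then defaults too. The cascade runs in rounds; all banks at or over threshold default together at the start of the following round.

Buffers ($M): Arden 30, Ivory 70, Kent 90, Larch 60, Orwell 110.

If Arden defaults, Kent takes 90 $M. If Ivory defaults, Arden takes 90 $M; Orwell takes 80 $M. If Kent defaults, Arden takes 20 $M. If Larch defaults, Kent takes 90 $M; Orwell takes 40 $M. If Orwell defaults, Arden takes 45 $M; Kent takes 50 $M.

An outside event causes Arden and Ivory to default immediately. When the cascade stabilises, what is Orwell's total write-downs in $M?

Round 1 — Arden, Ivory default (initial).
  Kent: +90 → 90 ≥ 90
  Orwell: +80 → 80 < 110
Round 2 — Kent defaults.
No further defaults.

80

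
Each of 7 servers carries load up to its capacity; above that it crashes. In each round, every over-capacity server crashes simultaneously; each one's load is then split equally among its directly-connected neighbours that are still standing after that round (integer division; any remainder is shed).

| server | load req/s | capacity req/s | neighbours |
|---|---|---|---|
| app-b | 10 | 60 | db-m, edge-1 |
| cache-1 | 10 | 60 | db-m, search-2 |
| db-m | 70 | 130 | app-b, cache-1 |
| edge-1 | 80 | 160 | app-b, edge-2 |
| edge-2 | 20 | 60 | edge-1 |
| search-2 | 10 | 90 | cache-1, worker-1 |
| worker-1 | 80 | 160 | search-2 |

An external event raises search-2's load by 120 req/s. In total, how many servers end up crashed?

Round 1 — search-2 at 130 > 90. search-2 crashes.
  search-2 sheds 130 req/s to cache-1, worker-1: 65 each.
    cache-1: 10+65 = 75 > 60
    worker-1: 80+65 = 145 ≤ 160
Round 2 — cache-1 crashes.
  cache-1 sheds 75 req/s to db-m: 75 each.
    db-m: 70+75 = 145 > 130
Round 3 — db-m crashes.
  db-m sheds 145 req/s to app-b: 145 each.
    app-b: 10+145 = 155 > 60
Round 4 — app-b crashes.
  app-b sheds 155 req/s to edge-1: 155 each.
    edge-1: 80+155 = 235 > 160
Round 5 — edge-1 crashes.
  edge-1 sheds 235 req/s to edge-2: 235 each.
    edge-2: 20+235 = 255 > 60
Round 6 — edge-2 crashes.
  edge-2 sheds 255 req/s: no online neighbours, lost.
No further crashes.

6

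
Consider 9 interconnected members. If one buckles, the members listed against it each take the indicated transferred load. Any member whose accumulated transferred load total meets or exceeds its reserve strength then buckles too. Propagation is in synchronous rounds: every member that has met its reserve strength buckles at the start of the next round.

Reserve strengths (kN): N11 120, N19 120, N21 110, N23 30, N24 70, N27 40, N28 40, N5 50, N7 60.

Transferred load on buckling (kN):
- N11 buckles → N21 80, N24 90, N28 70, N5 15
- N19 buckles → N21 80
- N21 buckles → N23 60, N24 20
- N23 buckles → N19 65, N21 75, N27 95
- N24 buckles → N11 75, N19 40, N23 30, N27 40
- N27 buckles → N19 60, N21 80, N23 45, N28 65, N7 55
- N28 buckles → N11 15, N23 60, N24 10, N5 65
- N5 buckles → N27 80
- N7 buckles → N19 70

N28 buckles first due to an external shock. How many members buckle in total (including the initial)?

Round 1 — N28 buckles (initial).
  N11: +15 → 15 < 120
  N23: +60 → 60 ≥ 30
  N24: +10 → 10 < 70
  N5: +65 → 65 ≥ 50
Round 2 — N23, N5 buckle.
  N19: +65 → 65 < 120
  N21: +75 → 75 < 110
  N27: +95+80 → 175 ≥ 40
Round 3 — N27 buckles.
  N19: +60 → 125 ≥ 120
  N21: +80 → 155 ≥ 110
  N7: +55 → 55 < 60
Round 4 — N19, N21 buckle.
  N24: +20 → 30 < 70
No further bucklings.

6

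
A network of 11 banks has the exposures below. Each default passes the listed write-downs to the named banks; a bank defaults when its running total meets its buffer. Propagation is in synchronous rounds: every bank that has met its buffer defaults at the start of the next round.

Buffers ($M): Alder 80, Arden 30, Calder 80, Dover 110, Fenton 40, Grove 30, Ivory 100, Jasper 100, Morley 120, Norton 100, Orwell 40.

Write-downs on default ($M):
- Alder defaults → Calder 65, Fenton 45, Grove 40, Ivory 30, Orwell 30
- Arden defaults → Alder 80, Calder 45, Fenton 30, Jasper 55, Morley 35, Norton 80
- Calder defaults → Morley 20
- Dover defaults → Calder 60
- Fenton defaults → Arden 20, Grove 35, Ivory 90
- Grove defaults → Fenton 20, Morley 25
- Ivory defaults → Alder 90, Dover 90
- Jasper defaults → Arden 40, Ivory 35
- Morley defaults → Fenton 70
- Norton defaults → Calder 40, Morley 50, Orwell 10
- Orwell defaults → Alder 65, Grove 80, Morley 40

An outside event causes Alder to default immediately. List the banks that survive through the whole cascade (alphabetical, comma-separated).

Arden, Calder, Dover, Jasper, Morley, Norton, Orwell

Round 1 — Alder defaults (initial).
  Calder: +65 → 65 < 80
  Fenton: +45 → 45 ≥ 40
  Grove: +40 → 40 ≥ 30
  Ivory: +30 → 30 < 100
  Orwell: +30 → 30 < 40
Round 2 — Fenton, Grove default.
  Arden: +20 → 20 < 30
  Ivory: +90 → 120 ≥ 100
  Morley: +25 → 25 < 120
Round 3 — Ivory defaults.
  Dover: +90 → 90 < 110
No further defaults.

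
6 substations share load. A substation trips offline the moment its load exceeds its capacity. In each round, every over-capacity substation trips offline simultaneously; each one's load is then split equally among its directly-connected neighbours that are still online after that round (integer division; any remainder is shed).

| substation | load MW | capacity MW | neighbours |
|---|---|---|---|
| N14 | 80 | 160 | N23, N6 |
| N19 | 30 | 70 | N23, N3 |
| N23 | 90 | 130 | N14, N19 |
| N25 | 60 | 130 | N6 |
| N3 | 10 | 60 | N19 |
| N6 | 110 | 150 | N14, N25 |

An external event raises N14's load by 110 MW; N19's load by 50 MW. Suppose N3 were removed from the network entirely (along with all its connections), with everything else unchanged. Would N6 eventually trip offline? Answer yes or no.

yes

With N3 removed:
Round 1 — N14 at 190 > 160; N19 at 80 > 70. N14, N19 trip offline.
  N14 sheds 190 MW to N23, N6: 95 each.
    N23: 90+95 = 185 > 130
    N6: 110+95 = 205 > 150
  N19 sheds 80 MW to N23: 80 each.
    N23: 185+80 = 265 > 130
Round 2 — N23, N6 trip offline.
  N23 sheds 265 MW: no online neighbours, lost.
  N6 sheds 205 MW to N25: 205 each.
    N25: 60+205 = 265 > 130
Round 3 — N25 trips offline.
  N25 sheds 265 MW: no online neighbours, lost.
No further trips.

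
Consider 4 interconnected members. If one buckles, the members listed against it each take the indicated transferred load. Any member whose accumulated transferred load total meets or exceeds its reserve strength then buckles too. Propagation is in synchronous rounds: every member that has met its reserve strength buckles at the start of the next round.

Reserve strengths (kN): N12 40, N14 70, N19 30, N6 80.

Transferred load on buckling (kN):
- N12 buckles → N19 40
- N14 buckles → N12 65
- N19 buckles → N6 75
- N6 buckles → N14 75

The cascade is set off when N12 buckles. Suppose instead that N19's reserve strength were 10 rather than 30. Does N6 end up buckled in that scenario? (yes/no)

With N19's reserve strength at 10:
Round 1 — N12 buckles (initial).
  N19: +40 → 40 ≥ 10
Round 2 — N19 buckles.
  N6: +75 → 75 < 80
No further bucklings.

no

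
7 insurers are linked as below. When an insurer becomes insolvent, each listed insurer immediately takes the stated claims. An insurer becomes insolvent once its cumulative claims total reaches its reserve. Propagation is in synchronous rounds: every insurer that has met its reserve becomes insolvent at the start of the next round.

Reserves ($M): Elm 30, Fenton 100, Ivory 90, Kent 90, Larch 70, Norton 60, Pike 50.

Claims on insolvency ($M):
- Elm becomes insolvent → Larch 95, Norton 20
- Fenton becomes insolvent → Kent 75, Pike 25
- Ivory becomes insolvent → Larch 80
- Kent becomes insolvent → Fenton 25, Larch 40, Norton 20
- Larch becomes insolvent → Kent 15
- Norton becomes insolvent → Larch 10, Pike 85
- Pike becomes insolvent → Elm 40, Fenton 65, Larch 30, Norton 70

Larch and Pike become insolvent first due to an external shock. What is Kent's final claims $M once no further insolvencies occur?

Round 1 — Larch, Pike become insolvent (initial).
  Elm: +40 → 40 ≥ 30
  Fenton: +65 → 65 < 100
  Kent: +15 → 15 < 90
  Norton: +70 → 70 ≥ 60
Round 2 — Elm, Norton become insolvent.
No further insolvencies.

15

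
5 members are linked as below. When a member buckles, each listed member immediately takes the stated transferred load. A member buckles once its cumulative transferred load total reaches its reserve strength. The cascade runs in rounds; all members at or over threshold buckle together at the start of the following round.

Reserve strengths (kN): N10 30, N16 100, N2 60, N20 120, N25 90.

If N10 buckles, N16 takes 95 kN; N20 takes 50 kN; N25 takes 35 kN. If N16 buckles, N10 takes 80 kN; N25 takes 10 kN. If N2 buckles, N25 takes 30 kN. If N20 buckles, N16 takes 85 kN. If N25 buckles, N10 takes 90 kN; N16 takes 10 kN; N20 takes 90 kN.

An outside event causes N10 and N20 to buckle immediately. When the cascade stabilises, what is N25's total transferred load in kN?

Round 1 — N10, N20 buckle (initial).
  N16: +95+85 → 180 ≥ 100
  N25: +35 → 35 < 90
Round 2 — N16 buckles.
  N25: +10 → 45 < 90
No further bucklings.

45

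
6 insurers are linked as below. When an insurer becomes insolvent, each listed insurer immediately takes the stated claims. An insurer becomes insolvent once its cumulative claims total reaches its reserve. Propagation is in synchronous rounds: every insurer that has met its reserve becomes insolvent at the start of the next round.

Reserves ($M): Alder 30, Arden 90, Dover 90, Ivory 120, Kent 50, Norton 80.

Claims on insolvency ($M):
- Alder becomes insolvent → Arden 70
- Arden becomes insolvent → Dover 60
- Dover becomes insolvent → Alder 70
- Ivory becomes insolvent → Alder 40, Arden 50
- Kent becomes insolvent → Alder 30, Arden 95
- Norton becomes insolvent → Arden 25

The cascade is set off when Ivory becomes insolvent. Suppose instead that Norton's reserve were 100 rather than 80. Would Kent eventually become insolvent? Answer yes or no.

no

With Norton's reserve at 100:
Round 1 — Ivory becomes insolvent (initial).
  Alder: +40 → 40 ≥ 30
  Arden: +50 → 50 < 90
Round 2 — Alder becomes insolvent.
  Arden: +70 → 120 ≥ 90
Round 3 — Arden becomes insolvent.
  Dover: +60 → 60 < 90
No further insolvencies.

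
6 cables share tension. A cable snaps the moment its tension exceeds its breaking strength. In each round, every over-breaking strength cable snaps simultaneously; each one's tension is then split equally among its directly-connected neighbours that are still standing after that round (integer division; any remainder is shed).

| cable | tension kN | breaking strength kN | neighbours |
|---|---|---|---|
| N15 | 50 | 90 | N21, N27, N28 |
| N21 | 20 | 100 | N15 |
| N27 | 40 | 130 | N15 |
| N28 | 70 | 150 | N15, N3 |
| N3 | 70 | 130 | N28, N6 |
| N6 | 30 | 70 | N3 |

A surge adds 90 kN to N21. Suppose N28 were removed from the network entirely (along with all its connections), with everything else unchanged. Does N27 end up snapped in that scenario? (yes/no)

yes

With N28 removed:
Round 1 — N21 at 110 > 100. N21 snaps.
  N21 sheds 110 kN to N15: 110 each.
    N15: 50+110 = 160 > 90
Round 2 — N15 snaps.
  N15 sheds 160 kN to N27: 160 each.
    N27: 40+160 = 200 > 130
Round 3 — N27 snaps.
  N27 sheds 200 kN: no online neighbours, lost.
No further breaks.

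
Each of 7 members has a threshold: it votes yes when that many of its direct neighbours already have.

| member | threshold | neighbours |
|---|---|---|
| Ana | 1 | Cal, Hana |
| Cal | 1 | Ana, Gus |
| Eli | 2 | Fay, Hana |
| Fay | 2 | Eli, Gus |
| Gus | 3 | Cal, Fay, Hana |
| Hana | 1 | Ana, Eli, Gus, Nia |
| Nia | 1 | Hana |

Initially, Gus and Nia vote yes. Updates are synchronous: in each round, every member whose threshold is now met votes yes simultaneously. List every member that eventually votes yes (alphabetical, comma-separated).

Ana, Cal, Gus, Hana, Nia

Round 1 — Gus, Nia vote yes (initial).
Round 2 — checking thresholds:
  Cal: 1 of 2 neighbours ≥ 1, votes yes.
  Fay: 1 of 2 neighbours < 2, not yet.
  Hana: 2 of 4 neighbours ≥ 1, votes yes.
Round 3 — checking thresholds:
  Ana: 2 of 2 neighbours ≥ 1, votes yes.
  Eli: 1 of 2 neighbours < 2, not yet.
  Fay: 1 of 2 neighbours < 2, not yet.
Round 4 — no new yes votes; cascade stops.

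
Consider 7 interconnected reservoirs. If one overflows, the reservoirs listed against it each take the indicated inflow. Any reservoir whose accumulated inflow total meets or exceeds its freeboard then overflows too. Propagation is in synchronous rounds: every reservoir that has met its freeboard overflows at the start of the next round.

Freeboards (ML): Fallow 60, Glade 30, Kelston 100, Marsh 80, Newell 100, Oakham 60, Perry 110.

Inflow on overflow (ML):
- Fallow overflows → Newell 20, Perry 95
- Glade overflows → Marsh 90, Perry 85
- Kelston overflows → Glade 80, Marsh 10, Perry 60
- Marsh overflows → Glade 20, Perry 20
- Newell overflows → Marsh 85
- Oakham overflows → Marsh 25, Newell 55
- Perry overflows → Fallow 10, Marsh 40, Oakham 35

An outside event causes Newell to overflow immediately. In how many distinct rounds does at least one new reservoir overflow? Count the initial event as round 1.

2

Round 1 — Newell overflows (initial).
  Marsh: +85 → 85 ≥ 80
Round 2 — Marsh overflows.
  Glade: +20 → 20 < 30
  Perry: +20 → 20 < 110
No further overflows.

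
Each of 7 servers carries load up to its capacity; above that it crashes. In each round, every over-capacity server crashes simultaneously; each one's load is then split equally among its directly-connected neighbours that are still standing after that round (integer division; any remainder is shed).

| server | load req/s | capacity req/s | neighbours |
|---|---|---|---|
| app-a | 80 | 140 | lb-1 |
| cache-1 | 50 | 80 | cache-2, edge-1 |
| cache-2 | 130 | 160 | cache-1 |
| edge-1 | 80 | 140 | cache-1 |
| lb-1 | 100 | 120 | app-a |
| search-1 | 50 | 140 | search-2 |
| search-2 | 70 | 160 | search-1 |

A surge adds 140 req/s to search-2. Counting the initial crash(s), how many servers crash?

2

Round 1 — search-2 at 210 > 160. search-2 crashes.
  search-2 sheds 210 req/s to search-1: 210 each.
    search-1: 50+210 = 260 > 140
Round 2 — search-1 crashes.
  search-1 sheds 260 req/s: no online neighbours, lost.
No further crashes.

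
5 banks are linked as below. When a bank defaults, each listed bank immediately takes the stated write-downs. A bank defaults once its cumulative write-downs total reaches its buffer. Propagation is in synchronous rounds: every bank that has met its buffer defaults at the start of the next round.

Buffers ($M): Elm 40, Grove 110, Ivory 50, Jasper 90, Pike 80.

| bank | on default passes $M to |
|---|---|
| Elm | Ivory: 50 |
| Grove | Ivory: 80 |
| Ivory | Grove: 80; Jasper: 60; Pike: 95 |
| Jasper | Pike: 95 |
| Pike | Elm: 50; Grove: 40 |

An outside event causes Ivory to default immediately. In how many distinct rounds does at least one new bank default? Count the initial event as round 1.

3

Round 1 — Ivory defaults (initial).
  Grove: +80 → 80 < 110
  Jasper: +60 → 60 < 90
  Pike: +95 → 95 ≥ 80
Round 2 — Pike defaults.
  Elm: +50 → 50 ≥ 40
  Grove: +40 → 120 ≥ 110
Round 3 — Elm, Grove default.
No further defaults.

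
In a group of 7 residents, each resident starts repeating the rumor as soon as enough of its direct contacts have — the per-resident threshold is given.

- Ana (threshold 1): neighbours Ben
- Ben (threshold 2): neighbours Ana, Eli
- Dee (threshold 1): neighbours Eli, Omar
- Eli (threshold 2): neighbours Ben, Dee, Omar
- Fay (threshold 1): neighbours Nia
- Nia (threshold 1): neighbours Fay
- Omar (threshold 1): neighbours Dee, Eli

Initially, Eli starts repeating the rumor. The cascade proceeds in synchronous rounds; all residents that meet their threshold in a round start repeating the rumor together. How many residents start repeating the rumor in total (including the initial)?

3

Round 1 — Eli starts repeating the rumor (initial).
Round 2 — checking thresholds:
  Ben: 1 of 2 neighbours < 2, below threshold.
  Dee: 1 of 2 neighbours ≥ 1, starts repeating the rumor.
  Omar: 1 of 2 neighbours ≥ 1, starts repeating the rumor.
Round 3 — no new spreads; cascade stops.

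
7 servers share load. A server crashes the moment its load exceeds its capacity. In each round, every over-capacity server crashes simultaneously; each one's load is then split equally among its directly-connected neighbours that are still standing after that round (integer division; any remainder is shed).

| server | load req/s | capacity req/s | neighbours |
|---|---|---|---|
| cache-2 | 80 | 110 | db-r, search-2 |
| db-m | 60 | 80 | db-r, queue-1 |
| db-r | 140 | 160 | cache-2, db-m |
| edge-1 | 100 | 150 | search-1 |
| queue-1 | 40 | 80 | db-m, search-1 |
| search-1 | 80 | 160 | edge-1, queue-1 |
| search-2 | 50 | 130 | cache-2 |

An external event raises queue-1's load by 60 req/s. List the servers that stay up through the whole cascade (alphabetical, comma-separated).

Round 1 — queue-1 at 100 > 80. queue-1 crashes.
  queue-1 sheds 100 req/s to db-m, search-1: 50 each.
    db-m: 60+50 = 110 > 80
    search-1: 80+50 = 130 ≤ 160
Round 2 — db-m crashes.
  db-m sheds 110 req/s to db-r: 110 each.
    db-r: 140+110 = 250 > 160
Round 3 — db-r crashes.
  db-r sheds 250 req/s to cache-2: 250 each.
    cache-2: 80+250 = 330 > 110
Round 4 — cache-2 crashes.
  cache-2 sheds 330 req/s to search-2: 330 each.
    search-2: 50+330 = 380 > 130
Round 5 — search-2 crashes.
  search-2 sheds 380 req/s: no online neighbours, lost.
No further crashes.

edge-1, search-1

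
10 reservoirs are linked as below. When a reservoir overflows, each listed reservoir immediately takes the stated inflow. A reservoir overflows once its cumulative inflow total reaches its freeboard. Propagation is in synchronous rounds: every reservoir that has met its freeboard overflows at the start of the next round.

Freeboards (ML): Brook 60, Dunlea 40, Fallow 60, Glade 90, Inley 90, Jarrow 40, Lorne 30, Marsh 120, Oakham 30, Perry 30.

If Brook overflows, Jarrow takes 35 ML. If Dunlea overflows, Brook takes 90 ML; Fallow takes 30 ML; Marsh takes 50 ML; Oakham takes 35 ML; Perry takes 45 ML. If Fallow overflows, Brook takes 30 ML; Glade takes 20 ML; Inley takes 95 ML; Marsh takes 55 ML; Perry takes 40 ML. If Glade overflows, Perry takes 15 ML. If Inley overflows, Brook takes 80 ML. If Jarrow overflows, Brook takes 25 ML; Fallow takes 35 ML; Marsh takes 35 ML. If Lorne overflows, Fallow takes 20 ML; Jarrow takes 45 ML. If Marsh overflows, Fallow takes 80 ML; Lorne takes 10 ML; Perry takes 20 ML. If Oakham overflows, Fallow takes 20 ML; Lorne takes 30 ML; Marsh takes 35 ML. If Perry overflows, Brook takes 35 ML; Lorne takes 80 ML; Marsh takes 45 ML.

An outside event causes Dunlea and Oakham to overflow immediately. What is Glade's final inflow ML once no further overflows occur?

Round 1 — Dunlea, Oakham overflow (initial).
  Brook: +90 → 90 ≥ 60
  Fallow: +30+20 → 50 < 60
  Lorne: +30 → 30 ≥ 30
  Marsh: +50+35 → 85 < 120
  Perry: +45 → 45 ≥ 30
Round 2 — Brook, Lorne, Perry overflow.
  Fallow: +20 → 70 ≥ 60
  Jarrow: +35+45 → 80 ≥ 40
  Marsh: +45 → 130 ≥ 120
Round 3 — Fallow, Jarrow, Marsh overflow.
  Glade: +20 → 20 < 90
  Inley: +95 → 95 ≥ 90
Round 4 — Inley overflows.
No further overflows.

20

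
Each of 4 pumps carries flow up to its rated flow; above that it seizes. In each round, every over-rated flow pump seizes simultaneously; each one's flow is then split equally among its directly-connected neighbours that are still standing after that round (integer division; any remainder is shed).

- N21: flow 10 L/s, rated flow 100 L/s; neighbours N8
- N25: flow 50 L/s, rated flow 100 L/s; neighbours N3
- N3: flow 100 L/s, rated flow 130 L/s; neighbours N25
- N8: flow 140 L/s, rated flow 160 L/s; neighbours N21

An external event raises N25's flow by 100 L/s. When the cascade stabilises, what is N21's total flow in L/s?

Round 1 — N25 at 150 > 100. N25 seizes.
  N25 sheds 150 L/s to N3: 150 each.
    N3: 100+150 = 250 > 130
Round 2 — N3 seizes.
  N3 sheds 250 L/s: no online neighbours, lost.
No further seizures.

10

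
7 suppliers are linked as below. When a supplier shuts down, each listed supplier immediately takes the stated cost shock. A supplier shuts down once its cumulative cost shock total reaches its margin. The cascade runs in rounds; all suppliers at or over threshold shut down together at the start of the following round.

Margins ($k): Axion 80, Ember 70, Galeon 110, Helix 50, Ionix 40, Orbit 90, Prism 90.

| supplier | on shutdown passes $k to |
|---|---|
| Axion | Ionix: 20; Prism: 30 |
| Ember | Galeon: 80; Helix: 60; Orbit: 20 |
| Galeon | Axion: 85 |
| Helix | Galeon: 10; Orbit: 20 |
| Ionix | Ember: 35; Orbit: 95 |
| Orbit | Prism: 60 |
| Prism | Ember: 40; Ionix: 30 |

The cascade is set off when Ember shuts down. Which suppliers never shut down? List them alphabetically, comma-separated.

Axion, Galeon, Ionix, Orbit, Prism

Round 1 — Ember shuts down (initial).
  Galeon: +80 → 80 < 110
  Helix: +60 → 60 ≥ 50
  Orbit: +20 → 20 < 90
Round 2 — Helix shuts down.
  Galeon: +10 → 90 < 110
  Orbit: +20 → 40 < 90
No further shutdowns.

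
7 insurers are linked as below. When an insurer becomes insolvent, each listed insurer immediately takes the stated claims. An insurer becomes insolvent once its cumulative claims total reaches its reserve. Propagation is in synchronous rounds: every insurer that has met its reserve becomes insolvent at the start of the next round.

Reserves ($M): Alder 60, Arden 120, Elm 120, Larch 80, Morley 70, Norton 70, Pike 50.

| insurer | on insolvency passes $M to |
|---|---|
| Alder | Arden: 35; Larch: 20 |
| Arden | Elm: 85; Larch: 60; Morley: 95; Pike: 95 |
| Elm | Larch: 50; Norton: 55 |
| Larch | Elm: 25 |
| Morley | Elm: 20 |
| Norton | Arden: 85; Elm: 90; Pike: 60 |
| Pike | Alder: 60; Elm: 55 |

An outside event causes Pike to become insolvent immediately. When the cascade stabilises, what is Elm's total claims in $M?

Round 1 — Pike becomes insolvent (initial).
  Alder: +60 → 60 ≥ 60
  Elm: +55 → 55 < 120
Round 2 — Alder becomes insolvent.
  Arden: +35 → 35 < 120
  Larch: +20 → 20 < 80
No further insolvencies.

55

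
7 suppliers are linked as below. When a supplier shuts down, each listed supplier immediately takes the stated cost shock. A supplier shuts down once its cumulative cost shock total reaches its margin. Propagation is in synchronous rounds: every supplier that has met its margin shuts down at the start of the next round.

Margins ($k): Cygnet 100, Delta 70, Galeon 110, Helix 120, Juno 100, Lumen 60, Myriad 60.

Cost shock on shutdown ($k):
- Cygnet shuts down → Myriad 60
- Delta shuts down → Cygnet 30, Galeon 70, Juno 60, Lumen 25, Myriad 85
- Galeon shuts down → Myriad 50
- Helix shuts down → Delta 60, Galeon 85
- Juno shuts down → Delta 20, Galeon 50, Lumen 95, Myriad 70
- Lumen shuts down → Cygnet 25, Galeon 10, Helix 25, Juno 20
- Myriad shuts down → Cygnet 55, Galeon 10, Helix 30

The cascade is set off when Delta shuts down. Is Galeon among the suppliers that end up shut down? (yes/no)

Round 1 — Delta shuts down (initial).
  Cygnet: +30 → 30 < 100
  Galeon: +70 → 70 < 110
  Juno: +60 → 60 < 100
  Lumen: +25 → 25 < 60
  Myriad: +85 → 85 ≥ 60
Round 2 — Myriad shuts down.
  Cygnet: +55 → 85 < 100
  Galeon: +10 → 80 < 110
  Helix: +30 → 30 < 120
No further shutdowns.

no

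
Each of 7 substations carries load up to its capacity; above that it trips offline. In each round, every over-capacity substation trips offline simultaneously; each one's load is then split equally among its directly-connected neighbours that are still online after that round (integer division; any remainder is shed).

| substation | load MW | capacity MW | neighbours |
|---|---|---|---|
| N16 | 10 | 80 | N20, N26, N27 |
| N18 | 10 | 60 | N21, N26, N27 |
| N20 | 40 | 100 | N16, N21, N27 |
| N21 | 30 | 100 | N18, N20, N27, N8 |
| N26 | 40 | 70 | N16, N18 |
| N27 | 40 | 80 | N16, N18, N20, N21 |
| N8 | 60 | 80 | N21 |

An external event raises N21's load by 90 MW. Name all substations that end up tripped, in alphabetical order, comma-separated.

N21, N8

Round 1 — N21 at 120 > 100. N21 trips offline.
  N21 sheds 120 MW to N18, N20, N27, N8: 30 each.
    N18: 10+30 = 40 ≤ 60
    N20: 40+30 = 70 ≤ 100
    N27: 40+30 = 70 ≤ 80
    N8: 60+30 = 90 > 80
Round 2 — N8 trips offline.
  N8 sheds 90 MW: no online neighbours, lost.
No further trips.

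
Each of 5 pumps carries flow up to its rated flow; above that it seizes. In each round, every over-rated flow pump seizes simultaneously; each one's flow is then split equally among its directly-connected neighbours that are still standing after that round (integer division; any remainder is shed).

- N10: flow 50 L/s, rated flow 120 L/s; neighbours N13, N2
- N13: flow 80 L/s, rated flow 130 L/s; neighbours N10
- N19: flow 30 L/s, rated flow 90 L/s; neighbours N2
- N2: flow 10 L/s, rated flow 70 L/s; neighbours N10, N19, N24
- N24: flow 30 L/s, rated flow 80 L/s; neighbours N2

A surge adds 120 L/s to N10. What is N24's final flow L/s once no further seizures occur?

Round 1 — N10 at 170 > 120. N10 seizes.
  N10 sheds 170 L/s to N13, N2: 85 each.
    N13: 80+85 = 165 > 130
    N2: 10+85 = 95 > 70
Round 2 — N13, N2 seize.
  N13 sheds 165 L/s: no online neighbours, lost.
  N2 sheds 95 L/s to N19, N24: 47 each (1 lost).
    N19: 30+47 = 77 ≤ 90
    N24: 30+47 = 77 ≤ 80
No further seizures.

77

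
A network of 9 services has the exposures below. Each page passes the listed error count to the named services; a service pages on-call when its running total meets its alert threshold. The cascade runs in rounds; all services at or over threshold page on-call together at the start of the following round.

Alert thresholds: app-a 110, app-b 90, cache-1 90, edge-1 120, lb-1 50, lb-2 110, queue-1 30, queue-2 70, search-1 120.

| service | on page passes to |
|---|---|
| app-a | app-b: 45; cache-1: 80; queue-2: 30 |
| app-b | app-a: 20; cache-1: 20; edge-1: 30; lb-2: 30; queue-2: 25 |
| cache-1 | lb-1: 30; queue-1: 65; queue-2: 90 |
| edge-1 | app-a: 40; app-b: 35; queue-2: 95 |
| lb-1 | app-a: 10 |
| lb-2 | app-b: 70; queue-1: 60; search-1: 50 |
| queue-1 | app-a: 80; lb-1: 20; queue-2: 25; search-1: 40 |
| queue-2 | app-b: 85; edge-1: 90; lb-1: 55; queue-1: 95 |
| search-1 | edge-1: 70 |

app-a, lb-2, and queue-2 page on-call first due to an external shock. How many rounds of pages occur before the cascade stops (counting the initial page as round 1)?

Round 1 — app-a, lb-2, queue-2 page on-call (initial).
  app-b: +45+70+85 → 200 ≥ 90
  cache-1: +80 → 80 < 90
  edge-1: +90 → 90 < 120
  lb-1: +55 → 55 ≥ 50
  queue-1: +60+95 → 155 ≥ 30
  search-1: +50 → 50 < 120
Round 2 — app-b, lb-1, queue-1 page on-call.
  cache-1: +20 → 100 ≥ 90
  edge-1: +30 → 120 ≥ 120
  search-1: +40 → 90 < 120
Round 3 — cache-1, edge-1 page on-call.
No further pages.

3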